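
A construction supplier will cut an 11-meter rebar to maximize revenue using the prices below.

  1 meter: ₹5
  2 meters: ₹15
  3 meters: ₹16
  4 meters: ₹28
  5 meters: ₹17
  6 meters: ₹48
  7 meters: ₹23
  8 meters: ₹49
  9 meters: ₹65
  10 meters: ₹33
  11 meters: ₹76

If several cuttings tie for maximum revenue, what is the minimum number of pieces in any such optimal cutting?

Build r[k] bottom-up: r[k] = max over allowed piece i of (p[i] + r[k−i]).
r[1] = 5
r[2] = max(5+5, 15+0) = 15
r[3] = max(5+15, 15+5, 16+0) = 20
r[4] = max(5+20, 15+15, 16+5, 28+0) = 30
r[5] = max(5+30, 15+20, 16+15, 28+5, 17+0) = 35
r[6] = max(5+35, 15+30, 16+20, 28+15, 17+5, 48+0) = 48
r[7] = max(5+48, 15+35, 16+30, …, 48+5, 23+0) = 53
r[8] = max(5+53, 15+48, 16+35, …, 23+5, 49+0) = 63
r[9] = max(5+63, 15+53, 16+48, …, 49+5, 65+0) = 68
r[10] = max(5+68, 15+63, 16+53, …, 65+5, 33+0) = 78
r[11] = max(5+78, 15+68, 16+63, …, 33+5, 76+0) = 83
Maximum revenue is ₹83.
Now minimize piece count subject to staying optimal: for each k, pieces[k] = 1 + min over i with p[i]+r[k−i]=r[k] of pieces[k−i].
pieces[8] = 2
pieces[9] = 3
pieces[10] = 3
pieces[11] = 4

4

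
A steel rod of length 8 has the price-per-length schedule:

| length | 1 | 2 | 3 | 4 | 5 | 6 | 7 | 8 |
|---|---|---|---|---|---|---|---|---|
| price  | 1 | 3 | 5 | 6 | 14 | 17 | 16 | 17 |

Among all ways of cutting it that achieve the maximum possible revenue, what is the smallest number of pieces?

2

Build r[k] bottom-up: r[k] = max over allowed piece i of (p[i] + r[k−i]).
r[1] = 1
r[2] = max(1+1, 3+0) = 3
r[3] = max(1+3, 3+1, 5+0) = 5
r[4] = max(1+5, 3+3, 5+1, 6+0) = 6
r[5] = max(1+6, 3+5, 5+3, 6+1, 14+0) = 14
r[6] = max(1+14, 3+6, 5+5, 6+3, 14+1, 17+0) = 17
r[7] = max(1+17, 3+14, 5+6, …, 17+1, 16+0) = 18
r[8] = max(1+18, 3+17, 5+14, …, 16+1, 17+0) = 20
Maximum revenue is $20.
Now minimize piece count subject to staying optimal: for each k, pieces[k] = 1 + min over i with p[i]+r[k−i]=r[k] of pieces[k−i].
pieces[5] = 1
pieces[6] = 1
pieces[7] = 2
pieces[8] = 2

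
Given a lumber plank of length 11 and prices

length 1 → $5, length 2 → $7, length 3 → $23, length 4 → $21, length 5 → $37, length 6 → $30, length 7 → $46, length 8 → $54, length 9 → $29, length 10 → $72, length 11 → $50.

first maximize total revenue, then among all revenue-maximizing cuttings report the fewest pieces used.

3

Let r[k] be the best obtainable value from length k. For each k, try every first piece i and keep the best of price[i] + r[k−i].
r[1] = 5
r[2] = 10  (first piece 1, then r[1]=5)
r[3] = 23
r[4] = 28  (first piece 1, then r[3]=23)
r[5] = 37
r[6] = 46  (first piece 3, then r[3]=23)
r[7] = 51  (first piece 1, then r[6]=46)
r[8] = 60  (first piece 3, then r[5]=37)
r[9] = 69  (first piece 3, then r[6]=46)
r[10] = 74  (first piece 1, then r[9]=69)
r[11] = 83  (first piece 3, then r[8]=60)
Maximum revenue is $83.
Now minimize piece count subject to staying optimal: for each k, pieces[k] = 1 + min over i with p[i]+r[k−i]=r[k] of pieces[k−i].
pieces[8] = 2
pieces[9] = 3
pieces[10] = 2
pieces[11] = 3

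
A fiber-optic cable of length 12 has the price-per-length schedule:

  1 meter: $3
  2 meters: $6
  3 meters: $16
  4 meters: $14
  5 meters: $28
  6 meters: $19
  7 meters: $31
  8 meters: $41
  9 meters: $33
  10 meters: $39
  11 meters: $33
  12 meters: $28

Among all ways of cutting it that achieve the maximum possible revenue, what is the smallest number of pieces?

Consider every possible first cut. r[k] is the best of p[i]+r[k−i] over all sellable i≤k.
r[1] = 3
r[2] = max(3+3, 6+0) = 6
r[3] = max(3+6, 6+3, 16+0) = 16
r[4] = max(3+16, 6+6, 16+3, 14+0) = 19
r[5] = max(3+19, 6+16, 16+6, 14+3, 28+0) = 28
r[6] = max(3+28, 6+19, 16+16, 14+6, 28+3, 19+0) = 32
r[7] = max(3+32, 6+28, 16+19, …, 19+3, 31+0) = 35
r[8] = max(3+35, 6+32, 16+28, …, 31+3, 41+0) = 44
r[9] = max(3+44, 6+35, 16+32, …, 41+3, 33+0) = 48
r[10] = max(3+48, 6+44, 16+35, …, 33+3, 39+0) = 56
r[11] = max(3+56, 6+48, 16+44, …, 39+3, 33+0) = 60
r[12] = max(3+60, 6+56, 16+48, …, 33+3, 28+0) = 64
Maximum revenue is $64.
Now minimize piece count subject to staying optimal: for each k, pieces[k] = 1 + min over i with p[i]+r[k−i]=r[k] of pieces[k−i].
pieces[9] = 3
pieces[10] = 2
pieces[11] = 3
pieces[12] = 4

4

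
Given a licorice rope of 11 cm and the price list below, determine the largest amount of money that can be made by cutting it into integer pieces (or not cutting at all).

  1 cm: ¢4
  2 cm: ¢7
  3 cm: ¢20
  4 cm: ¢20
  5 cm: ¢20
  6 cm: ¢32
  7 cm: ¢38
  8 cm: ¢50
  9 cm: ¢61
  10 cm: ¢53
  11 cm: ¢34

70

Consider every possible first cut. v[k] is the best of p[i]+v[k−i] over all sellable i≤k.
v[1] = 4
v[2] = 8  (first piece 1, then v[1]=4)
v[3] = 20
v[4] = 24  (first piece 1, then v[3]=20)
v[5] = 28  (first piece 1, then v[4]=24)
v[6] = 40  (first piece 3, then v[3]=20)
v[7] = 44  (first piece 1, then v[6]=40)
v[8] = 50
v[9] = 61
v[10] = 65  (first piece 1, then v[9]=61)
v[11] = 70  (first piece 3, then v[8]=50)
One optimal cutting: 8 + 3 → ¢50 + ¢20 = ¢70.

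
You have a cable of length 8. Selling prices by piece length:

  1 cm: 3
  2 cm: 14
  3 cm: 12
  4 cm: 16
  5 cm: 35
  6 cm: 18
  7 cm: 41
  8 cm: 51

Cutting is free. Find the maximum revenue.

56

Let R[k] be the best obtainable value from length k. For each k, try every first piece i and keep the best of price[i] + R[k−i].
R[1] = 3
R[2] = 14
R[3] = 17  (first piece 1, then R[2]=14)
R[4] = 28  (first piece 2, then R[2]=14)
R[5] = 35
R[6] = 42  (first piece 2, then R[4]=28)
R[7] = 49  (first piece 2, then R[5]=35)
R[8] = 56  (first piece 2, then R[6]=42)
One optimal cutting: 2 + 2 + 2 + 2 → 14 + 14 + 14 + 14 = 56.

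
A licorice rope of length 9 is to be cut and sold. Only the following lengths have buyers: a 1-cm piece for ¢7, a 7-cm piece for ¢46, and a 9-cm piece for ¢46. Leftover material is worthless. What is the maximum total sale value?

Let f[k] be the best obtainable value from length k. For each k, try every first piece i and keep the best of price[i] + f[k−i].
f[1] = 7
f[2] = 14  (first piece 1, then f[1]=7)
f[3] = 21  (first piece 1, then f[2]=14)
f[4] = 28  (first piece 1, then f[3]=21)
f[5] = 35  (first piece 1, then f[4]=28)
f[6] = 42  (first piece 1, then f[5]=35)
f[7] = max(7+42, 46+0) = 49
f[8] = max(7+49, 46+7) = 56
f[9] = max(7+56, 46+14, 46+0) = 63
One optimal cutting: 1 + 1 + 1 + 1 + 1 + 1 + 1 + 1 + 1 → ¢63.

63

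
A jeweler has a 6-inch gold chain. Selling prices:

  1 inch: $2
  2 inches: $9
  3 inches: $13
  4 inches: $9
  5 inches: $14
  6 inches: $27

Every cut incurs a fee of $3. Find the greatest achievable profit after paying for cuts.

Let net[k] be the best obtainable value from length k. For each k, try every first piece i and keep the best of price[i] + net[k−i] minus the 3 cut fee when i<k.
net[1] = 2
net[2] = 9
net[3] = 13
net[4] = 15  (first piece 2, then net[2]=9)
net[5] = 19  (first piece 2, then net[3]=13)
net[6] = 27
Best is to make no cuts and sell whole for $27.

27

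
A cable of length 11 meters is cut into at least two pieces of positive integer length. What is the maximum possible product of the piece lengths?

Fill P[k] for k=2..11: at each k try every first piece i and multiply by the better of (k−i) uncut or P[k−i].
Small cases: P[2]=1, P[3]=2, P[4]=4, P[5]=6, P[6]=9.
P[7] = 2·max(5,6) = 2·6 = 12
P[8] = 2·max(6,9) = 2·9 = 18
P[9] = 3·max(6,9) = 3·9 = 27
P[10] = 2·max(8,18) = 2·18 = 36
P[11] = 2·max(9,27) = 2·27 = 54
One optimal split: 3 + 3 + 3 + 2; product 3·3·3·2 = 54.

54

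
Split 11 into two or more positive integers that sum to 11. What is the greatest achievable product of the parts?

54

Let m[k] be the best product for length k (with at least one cut). For each first piece i, the rest contributes max(k−i, m[k−i]).
m[2] = 1*max(1,0) = 1*1 = 1
m[3] = 1*max(2,1) = 1*2 = 2
m[4] = 2*max(2,1) = 2*2 = 4
m[5] = 2*max(3,2) = 2*3 = 6
m[6] = 3*max(3,2) = 3*3 = 9
m[7] = 2*max(5,6) = 2*6 = 12
m[8] = 2*max(6,9) = 2*9 = 18
m[9] = 3*max(6,9) = 3*9 = 27
m[10] = 2*max(8,18) = 2*18 = 36
m[11] = 2*max(9,27) = 2*27 = 54
One optimal split: 3 + 3 + 3 + 2; product 3*3*3*2 = 54.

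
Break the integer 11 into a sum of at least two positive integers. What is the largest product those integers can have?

54

Fill prod[k] for k=2..11: at each k try every first piece i and multiply by the better of (k−i) uncut or prod[k−i].
prod[2] = 1·max(1,0) = 1·1 = 1
prod[3] = 1·max(2,1) = 1·2 = 2
prod[4] = 2·max(2,1) = 2·2 = 4
prod[5] = 2·max(3,2) = 2·3 = 6
prod[6] = 3·max(3,2) = 3·3 = 9
prod[7] = 2·max(5,6) = 2·6 = 12
prod[8] = 2·max(6,9) = 2·9 = 18
prod[9] = 3·max(6,9) = 3·9 = 27
prod[10] = 2·max(8,18) = 2·18 = 36
prod[11] = 2·max(9,27) = 2·27 = 54
One optimal split: 3 + 3 + 3 + 2; product 3·3·3·2 = 54.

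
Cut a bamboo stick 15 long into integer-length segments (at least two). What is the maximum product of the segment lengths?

243

Fill P[k] for k=2..15: at each k try every first piece i and multiply by the better of (k−i) uncut or P[k−i].
P[2] = 1·max(1,0) = 1·1 = 1
P[3] = 1·max(2,1) = 1·2 = 2
P[4] = 2·max(2,1) = 2·2 = 4
P[5] = 2·max(3,2) = 2·3 = 6
P[6] = 3·max(3,2) = 3·3 = 9
P[7] = 2·max(5,6) = 2·6 = 12
P[8] = 2·max(6,9) = 2·9 = 18
P[9] = 3·max(6,9) = 3·9 = 27
P[10] = 2·max(8,18) = 2·18 = 36
P[11] = 2·max(9,27) = 2·27 = 54
P[12] = 3·max(9,27) = 3·27 = 81
P[13] = 2·max(11,54) = 2·54 = 108
P[14] = 2·max(12,81) = 2·81 = 162
P[15] = 3·max(12,81) = 3·81 = 243
One optimal split: 3 + 3 + 3 + 3 + 3; product 3·3·3·3·3 = 243.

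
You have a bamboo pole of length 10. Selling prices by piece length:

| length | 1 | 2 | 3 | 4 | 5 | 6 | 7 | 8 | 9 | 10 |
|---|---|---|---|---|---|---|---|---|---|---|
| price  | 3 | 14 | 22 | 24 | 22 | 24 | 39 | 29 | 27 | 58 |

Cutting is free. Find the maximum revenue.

Consider every possible first cut. r[k] is the best of p[i]+r[k−i] over all sellable i≤k.
r[1] = 3
r[2] = 14
r[3] = 22
r[4] = 28  (first piece 2, then r[2]=14)
r[5] = 36  (first piece 2, then r[3]=22)
r[6] = 44  (first piece 3, then r[3]=22)
r[7] = 50  (first piece 2, then r[5]=36)
r[8] = 58  (first piece 2, then r[6]=44)
r[9] = 66  (first piece 3, then r[6]=44)
r[10] = 72  (first piece 2, then r[8]=58)
One optimal cutting: 3 + 3 + 2 + 2 → $22 + $22 + $14 + $14 = $72.

72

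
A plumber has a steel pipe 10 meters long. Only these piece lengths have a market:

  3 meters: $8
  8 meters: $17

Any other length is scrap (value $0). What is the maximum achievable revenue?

Consider every possible first cut. f[k] is the best of p[i]+f[k−i] over all sellable i≤k.
f[1] = 0
f[2] = 0
f[3] = 8
f[4] = 8
f[5] = 8
f[6] = 16  (first piece 3, then f[3]=8)
f[7] = 16
f[8] = 17
f[9] = 24  (first piece 3, then f[6]=16)
f[10] = 24
One optimal cutting: pieces 3 + 3 + 3 with 1 meter of scrap → $24.

24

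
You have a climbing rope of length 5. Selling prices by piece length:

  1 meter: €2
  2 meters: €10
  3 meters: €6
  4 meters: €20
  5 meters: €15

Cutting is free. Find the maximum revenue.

22

Let best[k] be the best obtainable value from length k. For each k, try every first piece i and keep the best of price[i] + best[k−i].
best[1] = 2
best[2] = 10
best[3] = 12  (first piece 1, then best[2]=10)
best[4] = 20  (first piece 2, then best[2]=10)
best[5] = 22  (first piece 1, then best[4]=20)
One optimal cutting: 2 + 2 + 1 → €10 + €10 + €2 = €22.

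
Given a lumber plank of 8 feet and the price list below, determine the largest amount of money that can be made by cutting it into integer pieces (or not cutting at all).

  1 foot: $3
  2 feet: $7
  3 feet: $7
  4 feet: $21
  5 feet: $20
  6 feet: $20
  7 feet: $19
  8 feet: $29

Let R[k] be the best obtainable value from length k. For each k, try every first piece i and keep the best of price[i] + R[k−i].
R[1] = 3
R[2] = 7
R[3] = 10  (first piece 1, then R[2]=7)
R[4] = 21
R[5] = 24  (first piece 1, then R[4]=21)
R[6] = 28  (first piece 2, then R[4]=21)
R[7] = 31  (first piece 1, then R[6]=28)
R[8] = 42  (first piece 4, then R[4]=21)
One optimal cutting: 4 + 4 → $21 + $21 = $42.

42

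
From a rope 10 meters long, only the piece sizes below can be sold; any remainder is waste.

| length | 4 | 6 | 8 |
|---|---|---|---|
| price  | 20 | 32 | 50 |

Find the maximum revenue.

52

Build r[k] bottom-up: r[k] = max over allowed piece i of (p[i] + r[k−i]).
r[1] = 0
r[2] = 0
r[3] = 0
r[4] = 20
r[5] = 20
r[6] = 32
r[7] = 32
r[8] = 50
r[9] = 50
r[10] = 52  (first piece 4, then r[6]=32)
One optimal cutting: 6 + 4 → $52.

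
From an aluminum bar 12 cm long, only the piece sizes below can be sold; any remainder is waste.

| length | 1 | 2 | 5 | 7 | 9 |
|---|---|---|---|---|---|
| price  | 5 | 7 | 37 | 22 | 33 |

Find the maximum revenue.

84

Consider every possible first cut. best[k] is the best of p[i]+best[k−i] over all sellable i≤k.
best[1] = 5
best[2] = 10  (first piece 1, then best[1]=5)
best[3] = 15  (first piece 1, then best[2]=10)
best[4] = 20  (first piece 1, then best[3]=15)
best[5] = 37
best[6] = 42  (first piece 1, then best[5]=37)
best[7] = 47  (first piece 1, then best[6]=42)
best[8] = 52  (first piece 1, then best[7]=47)
best[9] = 57  (first piece 1, then best[8]=52)
best[10] = 74  (first piece 5, then best[5]=37)
best[11] = 79  (first piece 1, then best[10]=74)
best[12] = 84  (first piece 1, then best[11]=79)
One optimal cutting: 5 + 5 + 1 + 1 → $84.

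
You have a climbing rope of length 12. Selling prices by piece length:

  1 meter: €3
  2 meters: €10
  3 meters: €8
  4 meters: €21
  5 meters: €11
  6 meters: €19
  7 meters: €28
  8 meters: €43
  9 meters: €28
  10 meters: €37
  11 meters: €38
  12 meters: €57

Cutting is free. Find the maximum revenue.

Let best[k] be the best obtainable value from length k. For each k, try every first piece i and keep the best of price[i] + best[k−i].
best[1] = 3
best[2] = 10
best[3] = 13  (first piece 1, then best[2]=10)
best[4] = 21
best[5] = 24  (first piece 1, then best[4]=21)
best[6] = 31  (first piece 2, then best[4]=21)
best[7] = 34  (first piece 1, then best[6]=31)
best[8] = 43
best[9] = 46  (first piece 1, then best[8]=43)
best[10] = 53  (first piece 2, then best[8]=43)
best[11] = 56  (first piece 1, then best[10]=53)
best[12] = 64  (first piece 4, then best[8]=43)
One optimal cutting: 8 + 4 → €43 + €21 = €64.

64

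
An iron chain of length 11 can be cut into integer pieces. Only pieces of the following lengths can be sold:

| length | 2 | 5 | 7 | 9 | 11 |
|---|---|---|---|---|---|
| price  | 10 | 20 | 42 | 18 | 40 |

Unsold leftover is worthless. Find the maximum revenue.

62

Build f[k] bottom-up: f[k] = max over allowed piece i of (p[i] + f[k−i]).
f[1] = 0
f[2] = 10
f[3] = 10
f[4] = 20  (first piece 2, then f[2]=10)
f[5] = max(10+10, 20+0) = 20
f[6] = max(10+20, 20+0) = 30
f[7] = max(10+20, 20+10, 42+0) = 42
f[8] = max(10+30, 20+10, 42+0) = 42
f[9] = max(10+42, 20+20, 42+10, 18+0) = 52
f[10] = max(10+42, 20+20, 42+10, 18+0) = 52
f[11] = max(10+52, 20+30, 42+20, 18+10, 40+0) = 62
One optimal cutting: 7 + 2 + 2 → $62.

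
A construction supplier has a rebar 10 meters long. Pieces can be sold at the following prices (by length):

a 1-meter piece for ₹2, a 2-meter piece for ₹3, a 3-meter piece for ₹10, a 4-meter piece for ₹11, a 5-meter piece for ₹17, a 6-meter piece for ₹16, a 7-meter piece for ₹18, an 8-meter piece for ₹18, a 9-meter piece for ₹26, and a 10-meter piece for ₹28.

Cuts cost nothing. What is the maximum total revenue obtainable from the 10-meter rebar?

Consider every possible first cut. r[k] is the best of p[i]+r[k−i] over all sellable i≤k.
r[1] = 2
r[2] = max(2+2, 3+0) = 4
r[3] = max(2+4, 3+2, 10+0) = 10
r[4] = max(2+10, 3+4, 10+2, 11+0) = 12
r[5] = max(2+12, 3+10, 10+4, 11+2, 17+0) = 17
r[6] = max(2+17, 3+12, 10+10, 11+4, 17+2, 16+0) = 20
r[7] = max(2+20, 3+17, 10+12, …, 16+2, 18+0) = 22
r[8] = max(2+22, 3+20, 10+17, …, 18+2, 18+0) = 27
r[9] = max(2+27, 3+22, 10+20, …, 18+2, 26+0) = 30
r[10] = max(2+30, 3+27, 10+22, …, 26+2, 28+0) = 34
One optimal cutting: 5 + 5 → ₹17 + ₹17 = ₹34.

34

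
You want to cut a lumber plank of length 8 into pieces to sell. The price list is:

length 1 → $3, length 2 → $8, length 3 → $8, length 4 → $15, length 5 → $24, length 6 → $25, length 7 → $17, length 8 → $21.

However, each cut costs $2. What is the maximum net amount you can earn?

Consider every possible first cut. net[k] is the best of p[i]+net[k−i] over all sellable i≤k, charging 2 whenever i<k.
net[1] = 3
net[2] = 8
net[3] = 9  (first piece 1, then net[2]=8)
net[4] = 15
net[5] = 24
net[6] = 25  (first piece 1, then net[5]=24)
net[7] = 30  (first piece 2, then net[5]=24)
net[8] = 31  (first piece 1, then net[7]=30)
One optimal plan: pieces 5 + 2 + 1 (2 cuts) → $35 − $4 = $31.

31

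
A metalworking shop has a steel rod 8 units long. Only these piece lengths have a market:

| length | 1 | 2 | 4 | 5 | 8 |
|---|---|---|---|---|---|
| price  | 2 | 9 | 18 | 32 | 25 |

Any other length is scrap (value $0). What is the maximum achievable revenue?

43

Consider every possible first cut. f[k] is the best of p[i]+f[k−i] over all sellable i≤k.
f[1] = 2
f[2] = 9
f[3] = 11  (first piece 1, then f[2]=9)
f[4] = 18  (first piece 2, then f[2]=9)
f[5] = 32
f[6] = 34  (first piece 1, then f[5]=32)
f[7] = 41  (first piece 2, then f[5]=32)
f[8] = 43  (first piece 1, then f[7]=41)
One optimal cutting: 5 + 2 + 1 → $43.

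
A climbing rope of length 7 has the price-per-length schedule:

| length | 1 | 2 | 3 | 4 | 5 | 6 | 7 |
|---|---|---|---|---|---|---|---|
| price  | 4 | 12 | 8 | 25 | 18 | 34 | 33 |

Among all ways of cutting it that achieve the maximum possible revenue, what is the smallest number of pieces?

3

Let r[k] be the best obtainable value from length k. For each k, try every first piece i and keep the best of price[i] + r[k−i].
r[1] = 4
r[2] = max(4+4, 12+0) = 12
r[3] = max(4+12, 12+4, 8+0) = 16
r[4] = max(4+16, 12+12, 8+4, 25+0) = 25
r[5] = max(4+25, 12+16, 8+12, 25+4, 18+0) = 29
r[6] = max(4+29, 12+25, 8+16, 25+12, 18+4, 34+0) = 37
r[7] = max(4+37, 12+29, 8+25, …, 34+4, 33+0) = 41
Maximum revenue is €41.
Now minimize piece count subject to staying optimal: for each k, pieces[k] = 1 + min over i with p[i]+r[k−i]=r[k] of pieces[k−i].
pieces[4] = 1
pieces[5] = 2
pieces[6] = 2
pieces[7] = 3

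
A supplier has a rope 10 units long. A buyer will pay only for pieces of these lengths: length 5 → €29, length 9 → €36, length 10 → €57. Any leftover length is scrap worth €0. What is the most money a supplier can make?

58

Let f[k] be the best obtainable value from length k. For each k, try every first piece i and keep the best of price[i] + f[k−i].
f[1] = 0
f[2] = 0
f[3] = 0
f[4] = 0
f[5] = 29
f[6] = 29
f[7] = 29
f[8] = 29
f[9] = 36
f[10] = 58  (first piece 5, then f[5]=29)
One optimal cutting: 5 + 5 → €58.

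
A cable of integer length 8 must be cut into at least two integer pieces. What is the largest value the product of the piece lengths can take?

Fill m[k] for k=2..8: at each k try every first piece i and multiply by the better of (k−i) uncut or m[k−i].
m[2] = 1×max(1,0) = 1×1 = 1
m[3] = 1×max(2,1) = 1×2 = 2
m[4] = 2×max(2,1) = 2×2 = 4
m[5] = 2×max(3,2) = 2×3 = 6
m[6] = 3×max(3,2) = 3×3 = 9
m[7] = 2×max(5,6) = 2×6 = 12
m[8] = 2×max(6,9) = 2×9 = 18
One optimal split: 3 + 3 + 2; product 3×3×2 = 18.

18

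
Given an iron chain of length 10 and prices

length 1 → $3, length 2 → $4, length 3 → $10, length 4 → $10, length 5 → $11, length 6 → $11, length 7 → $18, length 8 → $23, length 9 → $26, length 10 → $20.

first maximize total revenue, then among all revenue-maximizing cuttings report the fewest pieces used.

4

Consider every possible first cut. r[k] is the best of p[i]+r[k−i] over all sellable i≤k.
r[1] = 3
r[2] = 6  (first piece 1, then r[1]=3)
r[3] = 10
r[4] = 13  (first piece 1, then r[3]=10)
r[5] = 16  (first piece 1, then r[4]=13)
r[6] = 20  (first piece 3, then r[3]=10)
r[7] = 23  (first piece 1, then r[6]=20)
r[8] = 26  (first piece 1, then r[7]=23)
r[9] = 30  (first piece 3, then r[6]=20)
r[10] = 33  (first piece 1, then r[9]=30)
Maximum revenue is $33.
Now minimize piece count subject to staying optimal: for each k, pieces[k] = 1 + min over i with p[i]+r[k−i]=r[k] of pieces[k−i].
pieces[7] = 3
pieces[8] = 4
pieces[9] = 3
pieces[10] = 4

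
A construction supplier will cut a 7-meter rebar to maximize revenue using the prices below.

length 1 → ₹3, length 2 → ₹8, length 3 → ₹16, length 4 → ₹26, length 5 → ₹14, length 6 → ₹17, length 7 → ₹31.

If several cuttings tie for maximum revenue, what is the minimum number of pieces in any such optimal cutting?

2

Consider every possible first cut. r[k] is the best of p[i]+r[k−i] over all sellable i≤k.
r[1] = 3
r[2] = 8
r[3] = 16
r[4] = 26
r[5] = 29  (first piece 1, then r[4]=26)
r[6] = 34  (first piece 2, then r[4]=26)
r[7] = 42  (first piece 3, then r[4]=26)
Maximum revenue is ₹42.
Now minimize piece count subject to staying optimal: for each k, pieces[k] = 1 + min over i with p[i]+r[k−i]=r[k] of pieces[k−i].
pieces[4] = 1
pieces[5] = 2
pieces[6] = 2
pieces[7] = 2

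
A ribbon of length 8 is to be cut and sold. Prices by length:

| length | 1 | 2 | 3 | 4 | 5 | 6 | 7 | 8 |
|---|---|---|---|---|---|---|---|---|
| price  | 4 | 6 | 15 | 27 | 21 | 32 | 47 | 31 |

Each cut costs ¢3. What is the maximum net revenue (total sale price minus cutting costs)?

Build r[k] bottom-up: r[k] = max over allowed piece i of (p[i] + r[k−i]) − 3 per cut.
r[1] = 4
r[2] = 6
r[3] = 15
r[4] = 27
r[5] = 28  (first piece 1, then r[4]=27)
r[6] = 32
r[7] = 47
r[8] = 51  (first piece 4, then r[4]=27)
One optimal plan: pieces 4 + 4 (1 cut) → ¢54 − ¢3 = ¢51.

51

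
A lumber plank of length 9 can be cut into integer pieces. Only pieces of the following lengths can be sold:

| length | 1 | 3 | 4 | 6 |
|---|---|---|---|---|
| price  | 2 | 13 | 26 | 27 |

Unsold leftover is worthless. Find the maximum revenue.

54

Build best[k] bottom-up: best[k] = max over allowed piece i of (p[i] + best[k−i]).
best[1] = 2
best[2] = 4  (first piece 1, then best[1]=2)
best[3] = max(2+4, 13+0) = 13
best[4] = max(2+13, 13+2, 26+0) = 26
best[5] = max(2+26, 13+4, 26+2) = 28
best[6] = max(2+28, 13+13, 26+4, 27+0) = 30
best[7] = max(2+30, 13+26, 26+13, 27+2) = 39
best[8] = max(2+39, 13+28, 26+26, 27+4) = 52
best[9] = max(2+52, 13+30, 26+28, 27+13) = 54
One optimal cutting: 4 + 4 + 1 → $54.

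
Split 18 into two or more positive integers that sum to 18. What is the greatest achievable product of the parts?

Fill m[k] for k=2..18: at each k try every first piece i and multiply by the better of (k−i) uncut or m[k−i].
m[2] = 1*max(1,0) = 1*1 = 1
m[3] = 1*max(2,1) = 1*2 = 2
m[4] = 2*max(2,1) = 2*2 = 4
m[5] = 2*max(3,2) = 2*3 = 6
m[6] = 3*max(3,2) = 3*3 = 9
m[7] = 2*max(5,6) = 2*6 = 12
m[8] = 2*max(6,9) = 2*9 = 18
m[9] = 3*max(6,9) = 3*9 = 27
m[10] = 2*max(8,18) = 2*18 = 36
m[11] = 2*max(9,27) = 2*27 = 54
m[12] = 3*max(9,27) = 3*27 = 81
m[13] = 2*max(11,54) = 2*54 = 108
m[14] = 2*max(12,81) = 2*81 = 162
m[15] = 3*max(12,81) = 3*81 = 243
m[16] = 2*max(14,162) = 2*162 = 324
m[17] = 2*max(15,243) = 2*243 = 486
m[18] = 3*max(15,243) = 3*243 = 729
One optimal split: 3 + 3 + 3 + 3 + 3 + 3; product 3*3*3*3*3*3 = 729.

729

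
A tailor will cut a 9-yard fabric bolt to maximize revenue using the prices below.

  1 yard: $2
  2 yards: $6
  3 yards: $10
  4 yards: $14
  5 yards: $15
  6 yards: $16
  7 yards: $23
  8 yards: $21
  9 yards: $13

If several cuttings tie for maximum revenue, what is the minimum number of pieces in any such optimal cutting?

3

Let r[k] be the best obtainable value from length k. For each k, try every first piece i and keep the best of price[i] + r[k−i].
r[1] = 2
r[2] = max(2+2, 6+0) = 6
r[3] = max(2+6, 6+2, 10+0) = 10
r[4] = max(2+10, 6+6, 10+2, 14+0) = 14
r[5] = max(2+14, 6+10, 10+6, 14+2, 15+0) = 16
r[6] = max(2+16, 6+14, 10+10, 14+6, 15+2, 16+0) = 20
r[7] = max(2+20, 6+16, 10+14, …, 16+2, 23+0) = 24
r[8] = max(2+24, 6+20, 10+16, …, 23+2, 21+0) = 28
r[9] = max(2+28, 6+24, 10+20, …, 21+2, 13+0) = 30
Maximum revenue is $30.
Now minimize piece count subject to staying optimal: for each k, pieces[k] = 1 + min over i with p[i]+r[k−i]=r[k] of pieces[k−i].
pieces[6] = 2
pieces[7] = 2
pieces[8] = 2
pieces[9] = 3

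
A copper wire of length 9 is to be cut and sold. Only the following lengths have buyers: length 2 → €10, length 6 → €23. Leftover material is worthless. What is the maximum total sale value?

40

Let f[k] be the best obtainable value from length k. For each k, try every first piece i and keep the best of price[i] + f[k−i].
f[1] = 0
f[2] = 10
f[3] = 10
f[4] = 20  (first piece 2, then f[2]=10)
f[5] = 20
f[6] = max(10+20, 23+0) = 30
f[7] = max(10+20, 23+0) = 30
f[8] = max(10+30, 23+10) = 40
f[9] = max(10+30, 23+10) = 40
One optimal cutting: pieces 2 + 2 + 2 + 2 with 1 meter of scrap → €40.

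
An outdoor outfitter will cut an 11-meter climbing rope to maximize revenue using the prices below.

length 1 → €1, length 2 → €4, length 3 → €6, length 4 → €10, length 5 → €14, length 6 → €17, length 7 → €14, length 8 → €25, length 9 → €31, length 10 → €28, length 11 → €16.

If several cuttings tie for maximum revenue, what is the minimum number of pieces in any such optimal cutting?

2

Let r[k] be the best obtainable value from length k. For each k, try every first piece i and keep the best of price[i] + r[k−i].
r[1] = 1
r[2] = 4
r[3] = 6
r[4] = 10
r[5] = 14
r[6] = 17
r[7] = 18  (first piece 1, then r[6]=17)
r[8] = 25
r[9] = 31
r[10] = 32  (first piece 1, then r[9]=31)
r[11] = 35  (first piece 2, then r[9]=31)
Maximum revenue is €35.
Now minimize piece count subject to staying optimal: for each k, pieces[k] = 1 + min over i with p[i]+r[k−i]=r[k] of pieces[k−i].
pieces[8] = 1
pieces[9] = 1
pieces[10] = 2
pieces[11] = 2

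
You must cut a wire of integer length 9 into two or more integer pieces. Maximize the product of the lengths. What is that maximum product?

Fill prod[k] for k=2..9: at each k try every first piece i and multiply by the better of (k−i) uncut or prod[k−i].
prod[2] = 1*max(1,0) = 1*1 = 1
prod[3] = 1*max(2,1) = 1*2 = 2
prod[4] = 2*max(2,1) = 2*2 = 4
prod[5] = 2*max(3,2) = 2*3 = 6
prod[6] = 3*max(3,2) = 3*3 = 9
prod[7] = 2*max(5,6) = 2*6 = 12
prod[8] = 2*max(6,9) = 2*9 = 18
prod[9] = 3*max(6,9) = 3*9 = 27
One optimal split: 3 + 3 + 3; product 3*3*3 = 27.

27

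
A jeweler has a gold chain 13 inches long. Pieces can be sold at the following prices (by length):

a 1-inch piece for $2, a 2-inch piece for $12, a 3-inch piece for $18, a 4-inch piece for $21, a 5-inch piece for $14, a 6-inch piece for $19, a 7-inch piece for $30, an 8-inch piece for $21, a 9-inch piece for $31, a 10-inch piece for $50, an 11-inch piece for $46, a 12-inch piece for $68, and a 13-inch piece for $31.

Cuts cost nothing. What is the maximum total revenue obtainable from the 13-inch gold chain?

Let v[k] be the best obtainable value from length k. For each k, try every first piece i and keep the best of price[i] + v[k−i].
v[1] = 2
v[2] = max(2+2, 12+0) = 12
v[3] = max(2+12, 12+2, 18+0) = 18
v[4] = max(2+18, 12+12, 18+2, 21+0) = 24
v[5] = max(2+24, 12+18, 18+12, 21+2, 14+0) = 30
v[6] = max(2+30, 12+24, 18+18, 21+12, 14+2, 19+0) = 36
v[7] = max(2+36, 12+30, 18+24, …, 19+2, 30+0) = 42
v[8] = max(2+42, 12+36, 18+30, …, 30+2, 21+0) = 48
v[9] = max(2+48, 12+42, 18+36, …, 21+2, 31+0) = 54
v[10] = max(2+54, 12+48, 18+42, …, 31+2, 50+0) = 60
v[11] = max(2+60, 12+54, 18+48, …, 50+2, 46+0) = 66
v[12] = max(2+66, 12+60, 18+54, …, 46+2, 68+0) = 72
v[13] = max(2+72, 12+66, 18+60, …, 68+2, 31+0) = 78
One optimal cutting: 3 + 2 + 2 + 2 + 2 + 2 → $18 + $12 + $12 + $12 + $12 + $12 = $78.

78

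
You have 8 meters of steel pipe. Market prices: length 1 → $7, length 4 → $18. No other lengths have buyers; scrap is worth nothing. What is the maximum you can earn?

56

Consider every possible first cut. f[k] is the best of p[i]+f[k−i] over all sellable i≤k.
f[1] = 7
f[2] = 14  (first piece 1, then f[1]=7)
f[3] = 21  (first piece 1, then f[2]=14)
f[4] = max(7+21, 18+0) = 28
f[5] = max(7+28, 18+7) = 35
f[6] = max(7+35, 18+14) = 42
f[7] = max(7+42, 18+21) = 49
f[8] = max(7+49, 18+28) = 56
One optimal cutting: 1 + 1 + 1 + 1 + 1 + 1 + 1 + 1 → $56.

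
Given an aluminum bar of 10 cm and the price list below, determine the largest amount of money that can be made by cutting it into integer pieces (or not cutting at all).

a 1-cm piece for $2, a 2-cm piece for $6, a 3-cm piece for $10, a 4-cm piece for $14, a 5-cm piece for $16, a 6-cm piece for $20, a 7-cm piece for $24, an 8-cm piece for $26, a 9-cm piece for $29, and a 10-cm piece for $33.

Let best[k] be the best obtainable value from length k. For each k, try every first piece i and keep the best of price[i] + best[k−i].
best[1] = 2
best[2] = 6
best[3] = 10
best[4] = 14
best[5] = 16  (first piece 1, then best[4]=14)
best[6] = 20  (first piece 2, then best[4]=14)
best[7] = 24  (first piece 3, then best[4]=14)
best[8] = 28  (first piece 4, then best[4]=14)
best[9] = 30  (first piece 1, then best[8]=28)
best[10] = 34  (first piece 2, then best[8]=28)
One optimal cutting: 4 + 4 + 2 → $14 + $14 + $6 = $34.

34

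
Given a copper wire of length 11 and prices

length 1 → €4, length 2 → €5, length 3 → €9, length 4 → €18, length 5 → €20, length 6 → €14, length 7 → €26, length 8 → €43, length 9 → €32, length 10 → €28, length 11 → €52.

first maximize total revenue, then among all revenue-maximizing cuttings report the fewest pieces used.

4

Let r[k] be the best obtainable value from length k. For each k, try every first piece i and keep the best of price[i] + r[k−i].
r[1] = 4
r[2] = max(4+4, 5+0) = 8
r[3] = max(4+8, 5+4, 9+0) = 12
r[4] = max(4+12, 5+8, 9+4, 18+0) = 18
r[5] = max(4+18, 5+12, 9+8, 18+4, 20+0) = 22
r[6] = max(4+22, 5+18, 9+12, 18+8, 20+4, 14+0) = 26
r[7] = max(4+26, 5+22, 9+18, …, 14+4, 26+0) = 30
r[8] = max(4+30, 5+26, 9+22, …, 26+4, 43+0) = 43
r[9] = max(4+43, 5+30, 9+26, …, 43+4, 32+0) = 47
r[10] = max(4+47, 5+43, 9+30, …, 32+4, 28+0) = 51
r[11] = max(4+51, 5+47, 9+43, …, 28+4, 52+0) = 55
Maximum revenue is €55.
Now minimize piece count subject to staying optimal: for each k, pieces[k] = 1 + min over i with p[i]+r[k−i]=r[k] of pieces[k−i].
pieces[8] = 1
pieces[9] = 2
pieces[10] = 3
pieces[11] = 4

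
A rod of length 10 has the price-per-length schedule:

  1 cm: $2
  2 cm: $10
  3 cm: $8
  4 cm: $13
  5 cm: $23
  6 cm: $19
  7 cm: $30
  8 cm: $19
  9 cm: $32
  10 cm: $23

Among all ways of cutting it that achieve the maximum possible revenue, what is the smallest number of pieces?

Let r[k] be the best obtainable value from length k. For each k, try every first piece i and keep the best of price[i] + r[k−i].
r[1] = 2
r[2] = 10
r[3] = 12  (first piece 1, then r[2]=10)
r[4] = 20  (first piece 2, then r[2]=10)
r[5] = 23
r[6] = 30  (first piece 2, then r[4]=20)
r[7] = 33  (first piece 2, then r[5]=23)
r[8] = 40  (first piece 2, then r[6]=30)
r[9] = 43  (first piece 2, then r[7]=33)
r[10] = 50  (first piece 2, then r[8]=40)
Maximum revenue is $50.
Now minimize piece count subject to staying optimal: for each k, pieces[k] = 1 + min over i with p[i]+r[k−i]=r[k] of pieces[k−i].
pieces[7] = 2
pieces[8] = 4
pieces[9] = 3
pieces[10] = 5

5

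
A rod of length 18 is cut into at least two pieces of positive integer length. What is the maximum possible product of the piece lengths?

729

Fill prod[k] for k=2..18: at each k try every first piece i and multiply by the better of (k−i) uncut or prod[k−i].
prod[2] = 1·max(1,0) = 1·1 = 1
prod[3] = 1·max(2,1) = 1·2 = 2
prod[4] = 2·max(2,1) = 2·2 = 4
prod[5] = 2·max(3,2) = 2·3 = 6
prod[6] = 3·max(3,2) = 3·3 = 9
prod[7] = 2·max(5,6) = 2·6 = 12
prod[8] = 2·max(6,9) = 2·9 = 18
prod[9] = 3·max(6,9) = 3·9 = 27
prod[10] = 2·max(8,18) = 2·18 = 36
prod[11] = 2·max(9,27) = 2·27 = 54
prod[12] = 3·max(9,27) = 3·27 = 81
prod[13] = 2·max(11,54) = 2·54 = 108
prod[14] = 2·max(12,81) = 2·81 = 162
prod[15] = 3·max(12,81) = 3·81 = 243
prod[16] = 2·max(14,162) = 2·162 = 324
prod[17] = 2·max(15,243) = 2·243 = 486
prod[18] = 3·max(15,243) = 3·243 = 729
One optimal split: 3 + 3 + 3 + 3 + 3 + 3; product 3·3·3·3·3·3 = 729.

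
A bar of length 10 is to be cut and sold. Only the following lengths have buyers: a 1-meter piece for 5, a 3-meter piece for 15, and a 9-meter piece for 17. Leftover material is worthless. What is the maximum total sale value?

50

Build best[k] bottom-up: best[k] = max over allowed piece i of (p[i] + best[k−i]).
best[1] = 5
best[2] = 10  (first piece 1, then best[1]=5)
best[3] = 15  (first piece 1, then best[2]=10)
best[4] = 20  (first piece 1, then best[3]=15)
best[5] = 25  (first piece 1, then best[4]=20)
best[6] = 30  (first piece 1, then best[5]=25)
best[7] = 35  (first piece 1, then best[6]=30)
best[8] = 40  (first piece 1, then best[7]=35)
best[9] = 45  (first piece 1, then best[8]=40)
best[10] = 50  (first piece 1, then best[9]=45)
One optimal cutting: 1 + 1 + 1 + 1 + 1 + 1 + 1 + 1 + 1 + 1 → 50.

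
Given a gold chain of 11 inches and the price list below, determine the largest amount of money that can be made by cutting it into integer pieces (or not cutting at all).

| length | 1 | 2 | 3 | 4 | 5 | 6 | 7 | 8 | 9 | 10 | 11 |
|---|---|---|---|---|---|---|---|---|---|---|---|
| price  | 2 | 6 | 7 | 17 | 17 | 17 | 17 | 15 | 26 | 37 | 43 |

43

Let r[k] be the best obtainable value from length k. For each k, try every first piece i and keep the best of price[i] + r[k−i].
r[1] = 2
r[2] = max(2+2, 6+0) = 6
r[3] = max(2+6, 6+2, 7+0) = 8
r[4] = max(2+8, 6+6, 7+2, 17+0) = 17
r[5] = max(2+17, 6+8, 7+6, 17+2, 17+0) = 19
r[6] = max(2+19, 6+17, 7+8, 17+6, 17+2, 17+0) = 23
r[7] = max(2+23, 6+19, 7+17, …, 17+2, 17+0) = 25
r[8] = max(2+25, 6+23, 7+19, …, 17+2, 15+0) = 34
r[9] = max(2+34, 6+25, 7+23, …, 15+2, 26+0) = 36
r[10] = max(2+36, 6+34, 7+25, …, 26+2, 37+0) = 40
r[11] = max(2+40, 6+36, 7+34, …, 37+2, 43+0) = 43
Best is to sell the whole 11-inch piece uncut for $43.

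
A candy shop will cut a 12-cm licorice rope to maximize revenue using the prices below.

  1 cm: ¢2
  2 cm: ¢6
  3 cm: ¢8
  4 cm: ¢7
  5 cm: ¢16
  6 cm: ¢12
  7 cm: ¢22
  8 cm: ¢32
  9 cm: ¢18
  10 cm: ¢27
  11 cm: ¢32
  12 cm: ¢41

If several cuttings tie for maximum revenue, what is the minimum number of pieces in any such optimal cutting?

3

Let r[k] be the best obtainable value from length k. For each k, try every first piece i and keep the best of price[i] + r[k−i].
r[1] = 2
r[2] = 6
r[3] = 8  (first piece 1, then r[2]=6)
r[4] = 12  (first piece 2, then r[2]=6)
r[5] = 16
r[6] = 18  (first piece 1, then r[5]=16)
r[7] = 22  (first piece 2, then r[5]=16)
r[8] = 32
r[9] = 34  (first piece 1, then r[8]=32)
r[10] = 38  (first piece 2, then r[8]=32)
r[11] = 40  (first piece 1, then r[10]=38)
r[12] = 44  (first piece 2, then r[10]=38)
Maximum revenue is ¢44.
Now minimize piece count subject to staying optimal: for each k, pieces[k] = 1 + min over i with p[i]+r[k−i]=r[k] of pieces[k−i].
pieces[9] = 2
pieces[10] = 2
pieces[11] = 2
pieces[12] = 3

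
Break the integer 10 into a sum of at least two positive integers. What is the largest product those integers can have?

Define g[k] = max over 1≤i<k of i · max(k−i, g[k−i]); the inner max lets the remainder stay uncut if that's better.
g[2] = 1×max(1,0) = 1×1 = 1
g[3] = max(1×2, 2×1) = 2
g[4] = max(1×3, 2×2, 3×1) = 4
g[5] = max(1×4, 2×3, 3×2, 4×1) = 6
g[6] = max(1×6, 2×4, 3×3, 4×2, 5×1) = 9
g[7] = max(1×9, 2×6, 3×4, 4×3, 5×2, 6×1) = 12
g[8] = max(1×12, 2×9, 3×6, …, 6×2, 7×1) = 18
g[9] = max(1×18, 2×12, 3×9, …, 7×2, 8×1) = 27
g[10] = max(1×27, 2×18, 3×12, …, 8×2, 9×1) = 36
One optimal split: 3 + 3 + 2 + 2; product 3×3×2×2 = 36.

36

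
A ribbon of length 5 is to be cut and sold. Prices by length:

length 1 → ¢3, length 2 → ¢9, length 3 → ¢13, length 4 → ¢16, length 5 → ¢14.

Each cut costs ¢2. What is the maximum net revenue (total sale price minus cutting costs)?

Consider every possible first cut. net[k] is the best of p[i]+net[k−i] over all sellable i≤k, charging 2 whenever i<k.
net[1] = 3
net[2] = 9
net[3] = 13
net[4] = 16  (first piece 2, then net[2]=9)
net[5] = 20  (first piece 2, then net[3]=13)
One optimal plan: pieces 3 + 2 (1 cut) → ¢22 − ¢2 = ¢20.

20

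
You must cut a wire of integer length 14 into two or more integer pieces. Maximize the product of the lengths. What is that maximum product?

Fill f[k] for k=2..14: at each k try every first piece i and multiply by the better of (k−i) uncut or f[k−i].
Small cases: f[2]=1, f[3]=2, f[4]=4, f[5]=6, f[6]=9, f[7]=12, f[8]=18.
f[9] = 3×max(6,9) = 3×9 = 27
f[10] = 2×max(8,18) = 2×18 = 36
f[11] = 2×max(9,27) = 2×27 = 54
f[12] = 3×max(9,27) = 3×27 = 81
f[13] = 2×max(11,54) = 2×54 = 108
f[14] = 2×max(12,81) = 2×81 = 162
One optimal split: 3 + 3 + 3 + 3 + 2; product 3×3×3×3×2 = 162.

162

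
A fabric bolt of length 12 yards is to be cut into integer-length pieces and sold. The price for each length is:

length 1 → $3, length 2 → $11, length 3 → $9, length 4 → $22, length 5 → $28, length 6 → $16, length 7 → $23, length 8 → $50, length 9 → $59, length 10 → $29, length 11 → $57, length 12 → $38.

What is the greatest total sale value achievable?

Let v[k] be the best obtainable value from length k. For each k, try every first piece i and keep the best of price[i] + v[k−i].
v[1] = 3
v[2] = 11
v[3] = 14  (first piece 1, then v[2]=11)
v[4] = 22  (first piece 2, then v[2]=11)
v[5] = 28
v[6] = 33  (first piece 2, then v[4]=22)
v[7] = 39  (first piece 2, then v[5]=28)
v[8] = 50
v[9] = 59
v[10] = 62  (first piece 1, then v[9]=59)
v[11] = 70  (first piece 2, then v[9]=59)
v[12] = 73  (first piece 1, then v[11]=70)
One optimal cutting: 9 + 2 + 1 → $59 + $11 + $3 = $73.

73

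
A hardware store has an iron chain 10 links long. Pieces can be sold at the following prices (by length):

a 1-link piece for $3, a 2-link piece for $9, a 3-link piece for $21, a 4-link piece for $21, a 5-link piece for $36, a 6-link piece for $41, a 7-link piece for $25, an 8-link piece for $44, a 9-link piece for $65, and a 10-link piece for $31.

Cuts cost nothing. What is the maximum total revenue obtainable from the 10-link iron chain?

72

Let r[k] be the best obtainable value from length k. For each k, try every first piece i and keep the best of price[i] + r[k−i].
r[1] = 3
r[2] = max(3+3, 9+0) = 9
r[3] = max(3+9, 9+3, 21+0) = 21
r[4] = max(3+21, 9+9, 21+3, 21+0) = 24
r[5] = max(3+24, 9+21, 21+9, 21+3, 36+0) = 36
r[6] = max(3+36, 9+24, 21+21, 21+9, 36+3, 41+0) = 42
r[7] = max(3+42, 9+36, 21+24, …, 41+3, 25+0) = 45
r[8] = max(3+45, 9+42, 21+36, …, 25+3, 44+0) = 57
r[9] = max(3+57, 9+45, 21+42, …, 44+3, 65+0) = 65
r[10] = max(3+65, 9+57, 21+45, …, 65+3, 31+0) = 72
One optimal cutting: 5 + 5 → $36 + $36 = $72.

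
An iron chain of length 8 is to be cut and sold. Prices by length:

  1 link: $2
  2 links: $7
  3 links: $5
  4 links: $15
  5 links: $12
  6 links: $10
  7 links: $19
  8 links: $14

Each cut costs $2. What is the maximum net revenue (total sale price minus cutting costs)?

28

Let r[k] be the best obtainable value from length k. For each k, try every first piece i and keep the best of price[i] + r[k−i] minus the 2 cut fee when i<k.
r[1] = 2
r[2] = max(2+2-2, 7+0) = 7
r[3] = max(2+7-2, 7+2-2, 5+0) = 7
r[4] = max(2+7-2, 7+7-2, 5+2-2, 15+0) = 15
r[5] = max(2+15-2, 7+7-2, 5+7-2, 15+2-2, 12+0) = 15
r[6] = max(2+15-2, 7+15-2, 5+7-2, 15+7-2, 12+2-2, 10+0) = 20
r[7] = max(2+20-2, 7+15-2, 5+15-2, …, 10+2-2, 19+0) = 20
r[8] = max(2+20-2, 7+20-2, 5+15-2, …, 19+2-2, 14+0) = 28
One optimal plan: pieces 4 + 4 (1 cut) → $30 − $2 = $28.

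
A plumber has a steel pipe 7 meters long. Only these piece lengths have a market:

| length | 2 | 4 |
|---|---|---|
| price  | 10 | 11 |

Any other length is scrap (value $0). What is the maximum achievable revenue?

30

Consider every possible first cut. f[k] is the best of p[i]+f[k−i] over all sellable i≤k.
f[1] = 0
f[2] = 10
f[3] = 10
f[4] = 20  (first piece 2, then f[2]=10)
f[5] = 20
f[6] = 30  (first piece 2, then f[4]=20)
f[7] = 30
One optimal cutting: pieces 2 + 2 + 2 with 1 meter of scrap → $30.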